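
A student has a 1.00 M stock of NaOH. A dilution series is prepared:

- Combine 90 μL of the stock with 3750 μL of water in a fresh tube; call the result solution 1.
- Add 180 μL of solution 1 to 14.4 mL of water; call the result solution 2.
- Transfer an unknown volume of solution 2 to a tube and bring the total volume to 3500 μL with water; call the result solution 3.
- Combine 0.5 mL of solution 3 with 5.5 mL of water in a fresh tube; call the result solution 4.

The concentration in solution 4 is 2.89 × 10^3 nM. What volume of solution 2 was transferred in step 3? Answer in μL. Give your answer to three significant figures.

419 μL

Step 1: 90 μL + 3750 μL = 3840 μL total → factor 3840/90 = 42.667
Step 2: 180 μL + 14.4 mL = 14580 μL total → factor 14580/180 = 81
Step 3: v brought to 3500 μL → factor = 3500 μL/v
Step 4: 0.5 mL + 5.5 mL = 6 mL total → factor 6/0.5 = 12
Product of known-step factors = 41472
Overall factor = 1.00 M / (2.89 × 10^3 nM) = 3.4602 × 10^5
Step-3 factor = 3.4602 × 10^5 / 41472 = 8.3435
v = 3500 μL / 8.3435 = 419 μL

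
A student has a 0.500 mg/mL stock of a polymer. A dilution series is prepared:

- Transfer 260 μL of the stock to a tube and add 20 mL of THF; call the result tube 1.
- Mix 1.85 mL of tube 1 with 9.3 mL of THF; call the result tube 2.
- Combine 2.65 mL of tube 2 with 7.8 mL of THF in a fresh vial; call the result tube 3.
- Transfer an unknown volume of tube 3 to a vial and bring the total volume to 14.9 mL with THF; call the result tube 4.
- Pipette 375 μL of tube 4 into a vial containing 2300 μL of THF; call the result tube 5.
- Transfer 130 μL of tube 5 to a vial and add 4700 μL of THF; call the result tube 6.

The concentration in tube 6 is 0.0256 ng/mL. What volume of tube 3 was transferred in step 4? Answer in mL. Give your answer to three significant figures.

Step 1: 260 μL + 20 mL = 20260 μL total → factor 20260/260 = 77.923
Step 2: 1.85 mL + 9.3 mL = 11.15 mL total → factor 11.15/1.85 = 6.027
Step 3: 2.65 mL + 7.8 mL = 10.45 mL total → factor 10.45/2.65 = 3.9434
Step 4: v brought to 14.9 mL → factor = 14.9 mL/v
Step 5: 375 μL + 2300 μL = 2675 μL total → factor 2675/375 = 7.1333
Step 6: 130 μL + 4700 μL = 4830 μL total → factor 4830/130 = 37.154
Product of known-step factors = 4.9084 × 10^5
Overall factor = 0.500 mg/mL / (0.0256 ng/mL) = 1.9531 × 10^7
Step-4 factor = 1.9531 × 10^7 / 4.9084 × 10^5 = 39.792
v = 14.9 mL / 39.792 = 0.374 mL

0.374 mL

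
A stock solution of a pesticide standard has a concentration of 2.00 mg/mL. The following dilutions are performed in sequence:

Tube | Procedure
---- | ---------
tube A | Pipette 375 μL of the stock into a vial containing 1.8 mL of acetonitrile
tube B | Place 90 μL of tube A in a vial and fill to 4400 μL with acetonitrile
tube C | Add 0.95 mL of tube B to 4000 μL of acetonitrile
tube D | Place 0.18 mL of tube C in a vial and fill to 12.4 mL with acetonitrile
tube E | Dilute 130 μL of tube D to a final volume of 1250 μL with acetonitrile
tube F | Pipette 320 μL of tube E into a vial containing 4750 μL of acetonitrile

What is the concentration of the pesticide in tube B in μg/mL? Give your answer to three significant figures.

7.05 μg/mL

Step 1: 375 μL + 1.8 mL = 2175 μL total → factor 2175/375 = 5.8
Step 2: 90 μL brought to 4400 μL → factor 4400/90 = 48.889
Dilution factor through tube B = 5.8 × 48.889 = 283.56
[tube B] = 2.00 mg/mL / 283.56 = 0.007053 mg/mL = 7.05 μg/mL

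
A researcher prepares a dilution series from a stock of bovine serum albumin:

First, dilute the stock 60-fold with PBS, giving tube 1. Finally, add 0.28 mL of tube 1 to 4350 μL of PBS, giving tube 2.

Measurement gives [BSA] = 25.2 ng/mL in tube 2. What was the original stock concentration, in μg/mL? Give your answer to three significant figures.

Step 1: 60-fold → factor 60
Step 2: 0.28 mL + 4350 μL = 4.63 mL total → factor 4.63/0.28 = 16.536
Overall dilution factor = 60 × 16.536 = 992.14
Stock = 25.2 ng/mL × 992.14 = 2.500 × 10^4 ng/mL = 25.0 μg/mL

25.0 μg/mL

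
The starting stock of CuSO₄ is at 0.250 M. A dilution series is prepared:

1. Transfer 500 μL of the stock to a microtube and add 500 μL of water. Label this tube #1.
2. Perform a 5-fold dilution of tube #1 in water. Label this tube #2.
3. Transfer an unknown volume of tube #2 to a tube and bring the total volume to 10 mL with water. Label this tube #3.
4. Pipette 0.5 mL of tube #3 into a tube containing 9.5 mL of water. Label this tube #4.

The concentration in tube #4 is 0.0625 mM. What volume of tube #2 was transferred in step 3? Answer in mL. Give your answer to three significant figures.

Step 1: 500 μL + 500 μL = 1000 μL total → factor 1000/500 = 2
Step 2: 5-fold → factor 5
Step 3: v brought to 10 mL → factor = 10 mL/v
Step 4: 0.5 mL + 9.5 mL = 10 mL total → factor 10/0.5 = 20
Product of known-step factors = 200
Overall factor = 0.250 M / (0.0625 mM) = 4000
Step-3 factor = 4000 / 200 = 20
v = 10 mL / 20 = 0.500 mL

0.500 mL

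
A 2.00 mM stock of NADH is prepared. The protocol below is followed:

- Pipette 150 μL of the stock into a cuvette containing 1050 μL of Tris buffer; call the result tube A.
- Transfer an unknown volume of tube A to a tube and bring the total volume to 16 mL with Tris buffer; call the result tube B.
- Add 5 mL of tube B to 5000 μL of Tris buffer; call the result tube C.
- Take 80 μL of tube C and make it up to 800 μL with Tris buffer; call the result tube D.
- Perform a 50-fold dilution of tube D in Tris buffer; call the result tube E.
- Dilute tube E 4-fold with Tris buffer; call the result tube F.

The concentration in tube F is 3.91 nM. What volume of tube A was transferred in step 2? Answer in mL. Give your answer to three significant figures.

Step 1: 150 μL + 1050 μL = 1200 μL total → factor 1200/150 = 8
Step 2: v brought to 16 mL → factor = 16 mL/v
Step 3: 5 mL + 5000 μL = 10 mL total → factor 10/5 = 2
Step 4: 80 μL brought to 800 μL → factor 800/80 = 10
Step 5: 50-fold → factor 50
Step 6: 4-fold → factor 4
Product of known-step factors = 32000
Overall factor = 2.00 mM / (3.91 nM) = 5.1151 × 10^5
Step-2 factor = 5.1151 × 10^5 / 32000 = 15.985
v = 16 mL / 15.985 = 1.00 mL

1.00 mL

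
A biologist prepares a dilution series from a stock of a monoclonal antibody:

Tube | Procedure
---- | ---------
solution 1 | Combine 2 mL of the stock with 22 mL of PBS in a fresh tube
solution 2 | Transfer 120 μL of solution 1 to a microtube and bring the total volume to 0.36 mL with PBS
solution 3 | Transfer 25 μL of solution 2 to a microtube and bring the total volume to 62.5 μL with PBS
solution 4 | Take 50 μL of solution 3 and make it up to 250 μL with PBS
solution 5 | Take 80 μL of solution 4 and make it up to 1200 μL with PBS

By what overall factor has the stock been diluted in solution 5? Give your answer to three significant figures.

Step 1: 2 mL + 22 mL = 24 mL total → factor 24/2 = 12
Step 2: 120 μL brought to 0.36 mL → factor 360/120 = 3
Step 3: 25 μL brought to 62.5 μL → factor 62.5/25 = 2.5
Step 4: 50 μL brought to 250 μL → factor 250/50 = 5
Step 5: 80 μL brought to 1200 μL → factor 1200/80 = 15
Overall dilution factor = 12 × 3 × 2.5 × 5 × 15 = 6750

6.75 × 10^3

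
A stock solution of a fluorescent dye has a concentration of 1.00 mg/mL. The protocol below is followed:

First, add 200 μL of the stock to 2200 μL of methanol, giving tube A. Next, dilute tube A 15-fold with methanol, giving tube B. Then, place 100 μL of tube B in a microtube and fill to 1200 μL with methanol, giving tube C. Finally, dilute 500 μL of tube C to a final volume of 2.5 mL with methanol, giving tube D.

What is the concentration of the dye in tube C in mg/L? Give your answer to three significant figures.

Step 1: 200 μL + 2200 μL = 2400 μL total → factor 2400/200 = 12
Step 2: 15-fold → factor 15
Step 3: 100 μL brought to 1200 μL → factor 1200/100 = 12
Dilution factor through tube C = 12 × 15 × 12 = 2160
[tube C] = 1.00 mg/mL / 2160 = 0.0004630 mg/mL = 0.463 mg/L

0.463 mg/L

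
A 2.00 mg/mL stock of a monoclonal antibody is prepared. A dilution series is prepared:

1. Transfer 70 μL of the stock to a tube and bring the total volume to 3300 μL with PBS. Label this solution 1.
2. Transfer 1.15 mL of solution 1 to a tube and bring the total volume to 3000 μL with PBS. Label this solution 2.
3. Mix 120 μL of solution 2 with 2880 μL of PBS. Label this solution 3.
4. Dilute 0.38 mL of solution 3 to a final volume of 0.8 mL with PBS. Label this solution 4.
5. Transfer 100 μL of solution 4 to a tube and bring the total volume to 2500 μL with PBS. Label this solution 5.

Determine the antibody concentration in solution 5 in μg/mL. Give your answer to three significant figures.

0.0124 μg/mL

Step 1: 70 μL brought to 3300 μL → factor 3300/70 = 47.143
Step 2: 1.15 mL brought to 3000 μL → factor 3/1.15 = 2.6087
Step 3: 120 μL + 2880 μL = 3000 μL total → factor 3000/120 = 25
Step 4: 0.38 mL brought to 0.8 mL → factor 0.8/0.38 = 2.1053
Step 5: 100 μL brought to 2500 μL → factor 2500/100 = 25
Overall dilution factor = 47.143 × 2.6087 × 25 × 2.1053 × 25 = 1.6182 × 10^5
Final = 2.00 mg/mL / 1.6182 × 10^5 = 1.236 × 10^-5 mg/mL = 0.0124 μg/mL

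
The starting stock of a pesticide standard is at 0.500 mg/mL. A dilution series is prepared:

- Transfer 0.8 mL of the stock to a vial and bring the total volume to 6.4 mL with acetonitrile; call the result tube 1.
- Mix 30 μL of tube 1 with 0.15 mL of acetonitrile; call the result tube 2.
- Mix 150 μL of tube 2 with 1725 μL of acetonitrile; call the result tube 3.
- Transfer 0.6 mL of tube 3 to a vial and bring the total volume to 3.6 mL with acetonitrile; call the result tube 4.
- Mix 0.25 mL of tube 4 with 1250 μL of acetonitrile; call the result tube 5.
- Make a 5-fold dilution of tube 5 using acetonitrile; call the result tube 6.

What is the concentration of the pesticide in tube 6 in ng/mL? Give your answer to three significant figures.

Step 1: 0.8 mL brought to 6.4 mL → factor 6.4/0.8 = 8
Step 2: 30 μL + 0.15 mL = 180 μL total → factor 180/30 = 6
Step 3: 150 μL + 1725 μL = 1875 μL total → factor 1875/150 = 12.5
Step 4: 0.6 mL brought to 3.6 mL → factor 3.6/0.6 = 6
Step 5: 0.25 mL + 1250 μL = 1.5 mL total → factor 1.5/0.25 = 6
Step 6: 5-fold → factor 5
Overall dilution factor = 8 × 6 × 12.5 × 6 × 6 × 5 = 1.08 × 10^5
Final = 0.500 mg/mL / 1.08 × 10^5 = 4.630 × 10^-6 mg/mL = 4.63 ng/mL

4.63 ng/mL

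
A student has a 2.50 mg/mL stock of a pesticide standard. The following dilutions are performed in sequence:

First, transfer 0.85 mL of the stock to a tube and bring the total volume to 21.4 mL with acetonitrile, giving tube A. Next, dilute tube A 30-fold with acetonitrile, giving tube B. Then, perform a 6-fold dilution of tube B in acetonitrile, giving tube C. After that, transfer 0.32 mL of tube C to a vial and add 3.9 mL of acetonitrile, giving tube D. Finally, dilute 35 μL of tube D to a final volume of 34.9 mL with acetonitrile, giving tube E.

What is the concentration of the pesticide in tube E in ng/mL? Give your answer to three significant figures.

0.0420 ng/mL

Step 1: 0.85 mL brought to 21.4 mL → factor 21.4/0.85 = 25.176
Step 2: 30-fold → factor 30
Step 3: 6-fold → factor 6
Step 4: 0.32 mL + 3.9 mL = 4.22 mL total → factor 4.22/0.32 = 13.188
Step 5: 35 μL brought to 34.9 mL → factor 34900/35 = 997.14
Overall dilution factor = 25.176 × 30 × 6 × 13.188 × 997.14 = 5.9592 × 10^7
Final = 2.50 mg/mL / 5.9592 × 10^7 = 4.195 × 10^-8 mg/mL = 0.0420 ng/mL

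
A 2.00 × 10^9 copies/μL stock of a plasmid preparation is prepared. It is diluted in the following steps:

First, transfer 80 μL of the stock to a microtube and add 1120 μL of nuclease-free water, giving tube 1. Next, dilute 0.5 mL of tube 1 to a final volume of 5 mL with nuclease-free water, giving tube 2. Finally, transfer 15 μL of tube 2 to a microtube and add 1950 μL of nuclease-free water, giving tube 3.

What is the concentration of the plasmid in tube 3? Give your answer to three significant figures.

1.02 × 10^5 copies/μL

Step 1: 80 μL + 1120 μL = 1200 μL total → factor 1200/80 = 15
Step 2: 0.5 mL brought to 5 mL → factor 5/0.5 = 10
Step 3: 15 μL + 1950 μL = 1965 μL total → factor 1965/15 = 131
Dilution factor through tube 3 = 15 × 10 × 131 = 19650
[tube 3] = 2.00 × 10^9 copies/μL / 19650 = 1.02 × 10^5 copies/μL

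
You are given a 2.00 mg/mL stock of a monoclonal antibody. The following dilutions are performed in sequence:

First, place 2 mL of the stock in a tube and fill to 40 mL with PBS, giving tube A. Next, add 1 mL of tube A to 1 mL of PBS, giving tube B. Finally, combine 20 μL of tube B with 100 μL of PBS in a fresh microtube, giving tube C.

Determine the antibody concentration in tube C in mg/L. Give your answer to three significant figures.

Step 1: 2 mL brought to 40 mL → factor 40/2 = 20
Step 2: 1 mL + 1 mL = 2 mL total → factor 2/1 = 2
Step 3: 20 μL + 100 μL = 120 μL total → factor 120/20 = 6
Overall dilution factor = 20 × 2 × 6 = 240
Final = 2.00 mg/mL / 240 = 0.008333 mg/mL = 8.33 mg/L

8.33 mg/L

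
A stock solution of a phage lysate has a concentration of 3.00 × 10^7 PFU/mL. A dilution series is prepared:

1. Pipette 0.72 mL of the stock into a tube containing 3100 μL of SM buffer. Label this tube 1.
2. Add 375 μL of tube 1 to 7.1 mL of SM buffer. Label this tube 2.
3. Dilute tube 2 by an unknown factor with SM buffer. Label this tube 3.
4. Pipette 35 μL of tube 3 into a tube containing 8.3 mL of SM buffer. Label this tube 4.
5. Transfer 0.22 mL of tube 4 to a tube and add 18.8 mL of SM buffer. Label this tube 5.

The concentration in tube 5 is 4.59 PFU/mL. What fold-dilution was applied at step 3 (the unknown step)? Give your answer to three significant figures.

3.00-fold

Step 1: 0.72 mL + 3100 μL = 3.82 mL total → factor 3.82/0.72 = 5.3056
Step 2: 375 μL + 7.1 mL = 7475 μL total → factor 7475/375 = 19.933
Step 3: unknown factor x
Step 4: 35 μL + 8.3 mL = 8335 μL total → factor 8335/35 = 238.14
Step 5: 0.22 mL + 18.8 mL = 19.02 mL total → factor 19.02/0.22 = 86.455
Product of known-step factors = 2.1774 × 10^6
Overall factor = 3.00 × 10^7 PFU/mL / (4.59 PFU/mL) = 6.5359 × 10^6
x = 6.5359 × 10^6 / 2.1774 × 10^6 = 3.00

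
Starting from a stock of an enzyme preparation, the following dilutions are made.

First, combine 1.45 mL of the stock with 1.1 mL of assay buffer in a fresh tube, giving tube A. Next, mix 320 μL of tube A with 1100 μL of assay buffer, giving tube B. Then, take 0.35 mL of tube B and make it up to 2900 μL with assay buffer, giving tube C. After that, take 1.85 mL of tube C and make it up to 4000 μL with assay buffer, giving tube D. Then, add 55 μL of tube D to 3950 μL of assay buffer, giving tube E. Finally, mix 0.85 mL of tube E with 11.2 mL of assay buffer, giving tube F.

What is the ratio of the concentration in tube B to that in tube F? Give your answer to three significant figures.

1.85 × 10^4

Step 1: 1.45 mL + 1.1 mL = 2.55 mL total → factor 2.55/1.45 = 1.7586
Step 2: 320 μL + 1100 μL = 1420 μL total → factor 1420/320 = 4.4375
Step 3: 0.35 mL brought to 2900 μL → factor 2.9/0.35 = 8.2857
Step 4: 1.85 mL brought to 4000 μL → factor 4/1.85 = 2.1622
Step 5: 55 μL + 3950 μL = 4005 μL total → factor 4005/55 = 72.818
Step 6: 0.85 mL + 11.2 mL = 12.05 mL total → factor 12.05/0.85 = 14.176
Dilution factor to tube B = 7.8039; to tube F = 1.4432 × 10^5
[tube B]/[tube F] = (factor to tube F)/(factor to tube B) = 1.4432 × 10^5/7.8039 = 1.85 × 10^4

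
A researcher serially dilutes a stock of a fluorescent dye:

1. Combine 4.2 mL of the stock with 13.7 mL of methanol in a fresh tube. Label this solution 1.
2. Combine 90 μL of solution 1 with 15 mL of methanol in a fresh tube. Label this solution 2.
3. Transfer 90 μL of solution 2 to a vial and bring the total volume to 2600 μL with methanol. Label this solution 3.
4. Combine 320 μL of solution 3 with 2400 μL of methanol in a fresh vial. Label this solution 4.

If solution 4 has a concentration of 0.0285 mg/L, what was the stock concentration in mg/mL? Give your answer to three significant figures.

Step 1: 4.2 mL + 13.7 mL = 17.9 mL total → factor 17.9/4.2 = 4.2619
Step 2: 90 μL + 15 mL = 15090 μL total → factor 15090/90 = 167.67
Step 3: 90 μL brought to 2600 μL → factor 2600/90 = 28.889
Step 4: 320 μL + 2400 μL = 2720 μL total → factor 2720/320 = 8.5
Overall dilution factor = 4.2619 × 167.67 × 28.889 × 8.5 = 1.7547 × 10^5
Stock = 0.0285 mg/L × 1.7547 × 10^5 = 5001 mg/L = 5.00 mg/mL

5.00 mg/mL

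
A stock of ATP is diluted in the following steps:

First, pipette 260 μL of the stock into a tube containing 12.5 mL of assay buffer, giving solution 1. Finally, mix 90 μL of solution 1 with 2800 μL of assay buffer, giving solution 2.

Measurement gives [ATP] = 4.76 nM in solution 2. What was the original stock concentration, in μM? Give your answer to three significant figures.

Step 1: 260 μL + 12.5 mL = 12760 μL total → factor 12760/260 = 49.077
Step 2: 90 μL + 2800 μL = 2890 μL total → factor 2890/90 = 32.111
Overall dilution factor = 49.077 × 32.111 = 1575.9
Stock = 4.76 nM × 1575.9 = 7501 nM = 7.50 μM

7.50 μM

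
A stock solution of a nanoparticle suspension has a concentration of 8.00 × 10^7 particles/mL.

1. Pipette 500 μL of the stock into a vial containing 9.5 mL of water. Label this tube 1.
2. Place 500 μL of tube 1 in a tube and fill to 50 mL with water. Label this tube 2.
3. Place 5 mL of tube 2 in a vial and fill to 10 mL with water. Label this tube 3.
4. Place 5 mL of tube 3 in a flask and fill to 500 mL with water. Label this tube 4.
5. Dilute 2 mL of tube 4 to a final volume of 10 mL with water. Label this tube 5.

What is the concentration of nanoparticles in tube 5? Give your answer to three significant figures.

Step 1: 500 μL + 9.5 mL = 10000 μL total → factor 10000/500 = 20
Step 2: 500 μL brought to 50 mL → factor 50000/500 = 100
Step 3: 5 mL brought to 10 mL → factor 10/5 = 2
Step 4: 5 mL brought to 500 mL → factor 500/5 = 100
Step 5: 2 mL brought to 10 mL → factor 10/2 = 5
Overall dilution factor = 20 × 100 × 2 × 100 × 5 = 2 × 10^6
Final = 8.00 × 10^7 particles/mL / 2 × 10^6 = 40.0 particles/mL

40.0 particles/mL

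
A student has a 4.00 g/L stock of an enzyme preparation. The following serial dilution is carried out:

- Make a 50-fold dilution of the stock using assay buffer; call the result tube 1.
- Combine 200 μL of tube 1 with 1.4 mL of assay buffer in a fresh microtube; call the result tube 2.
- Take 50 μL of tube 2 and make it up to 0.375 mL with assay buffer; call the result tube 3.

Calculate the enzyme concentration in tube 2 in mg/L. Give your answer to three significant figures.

Step 1: 50-fold → factor 50
Step 2: 200 μL + 1.4 mL = 1600 μL total → factor 1600/200 = 8
Dilution factor through tube 2 = 50 × 8 = 400
[tube 2] = 4.00 g/L / 400 = 0.01000 g/L = 10.0 mg/L

10.0 mg/L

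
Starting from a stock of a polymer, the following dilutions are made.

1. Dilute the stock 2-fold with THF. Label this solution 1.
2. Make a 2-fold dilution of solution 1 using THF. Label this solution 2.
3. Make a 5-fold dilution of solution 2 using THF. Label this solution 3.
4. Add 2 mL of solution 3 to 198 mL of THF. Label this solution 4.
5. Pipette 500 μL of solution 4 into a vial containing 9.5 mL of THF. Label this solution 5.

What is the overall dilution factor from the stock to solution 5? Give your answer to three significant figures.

4.00 × 10^4

Step 1: 2-fold → factor 2
Step 2: 2-fold → factor 2
Step 3: 5-fold → factor 5
Step 4: 2 mL + 198 mL = 200 mL total → factor 200/2 = 100
Step 5: 500 μL + 9.5 mL = 10000 μL total → factor 10000/500 = 20
Overall dilution factor = 2 × 2 × 5 × 100 × 20 = 40000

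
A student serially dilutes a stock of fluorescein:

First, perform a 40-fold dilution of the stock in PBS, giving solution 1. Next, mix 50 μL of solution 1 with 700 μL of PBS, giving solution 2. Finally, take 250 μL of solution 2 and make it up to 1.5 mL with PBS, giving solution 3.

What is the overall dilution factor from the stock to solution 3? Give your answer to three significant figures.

Step 1: 40-fold → factor 40
Step 2: 50 μL + 700 μL = 750 μL total → factor 750/50 = 15
Step 3: 250 μL brought to 1.5 mL → factor 1500/250 = 6
Overall dilution factor = 40 × 15 × 6 = 3600

3.60 × 10^3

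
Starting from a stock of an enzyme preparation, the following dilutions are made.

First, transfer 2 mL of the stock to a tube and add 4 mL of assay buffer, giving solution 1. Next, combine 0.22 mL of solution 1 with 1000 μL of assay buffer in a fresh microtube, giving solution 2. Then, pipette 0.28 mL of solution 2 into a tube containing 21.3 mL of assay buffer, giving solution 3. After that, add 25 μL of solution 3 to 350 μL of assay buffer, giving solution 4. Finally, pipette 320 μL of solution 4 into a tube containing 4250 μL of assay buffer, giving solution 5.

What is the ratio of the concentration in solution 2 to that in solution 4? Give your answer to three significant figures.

Step 1: 2 mL + 4 mL = 6 mL total → factor 6/2 = 3
Step 2: 0.22 mL + 1000 μL = 1.22 mL total → factor 1.22/0.22 = 5.5455
Step 3: 0.28 mL + 21.3 mL = 21.58 mL total → factor 21.58/0.28 = 77.071
Step 4: 25 μL + 350 μL = 375 μL total → factor 375/25 = 15
Dilution factor to solution 2 = 16.636; to solution 4 = 19233
[solution 2]/[solution 4] = (factor to solution 4)/(factor to solution 2) = 19233/16.636 = 1.16 × 10^3

1.16 × 10^3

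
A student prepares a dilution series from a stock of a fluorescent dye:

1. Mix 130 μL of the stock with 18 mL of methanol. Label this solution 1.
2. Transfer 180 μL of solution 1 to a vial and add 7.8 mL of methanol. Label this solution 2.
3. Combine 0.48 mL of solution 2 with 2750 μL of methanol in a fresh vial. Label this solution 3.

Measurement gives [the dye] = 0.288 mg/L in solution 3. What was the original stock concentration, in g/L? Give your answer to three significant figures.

12.0 g/L

Step 1: 130 μL + 18 mL = 18130 μL total → factor 18130/130 = 139.46
Step 2: 180 μL + 7.8 mL = 7980 μL total → factor 7980/180 = 44.333
Step 3: 0.48 mL + 2750 μL = 3.23 mL total → factor 3.23/0.48 = 6.7292
Overall dilution factor = 139.46 × 44.333 × 6.7292 = 41605
Stock = 0.288 mg/L × 41605 = 1.198 × 10^4 mg/L = 12.0 g/L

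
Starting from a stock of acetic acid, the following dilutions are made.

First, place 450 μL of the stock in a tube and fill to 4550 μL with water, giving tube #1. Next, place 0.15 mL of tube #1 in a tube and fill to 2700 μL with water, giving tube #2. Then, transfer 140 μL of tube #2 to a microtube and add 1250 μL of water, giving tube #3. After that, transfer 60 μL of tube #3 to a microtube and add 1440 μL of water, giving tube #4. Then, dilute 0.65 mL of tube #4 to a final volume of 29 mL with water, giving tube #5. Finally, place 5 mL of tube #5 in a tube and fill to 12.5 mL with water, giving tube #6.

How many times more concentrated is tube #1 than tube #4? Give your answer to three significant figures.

Step 1: 450 μL brought to 4550 μL → factor 4550/450 = 10.111
Step 2: 0.15 mL brought to 2700 μL → factor 2.7/0.15 = 18
Step 3: 140 μL + 1250 μL = 1390 μL total → factor 1390/140 = 9.9286
Step 4: 60 μL + 1440 μL = 1500 μL total → factor 1500/60 = 25
Dilution factor to tube #1 = 10.111; to tube #4 = 45175
[tube #1]/[tube #4] = (factor to tube #4)/(factor to tube #1) = 45175/10.111 = 4.47 × 10^3

4.47 × 10^3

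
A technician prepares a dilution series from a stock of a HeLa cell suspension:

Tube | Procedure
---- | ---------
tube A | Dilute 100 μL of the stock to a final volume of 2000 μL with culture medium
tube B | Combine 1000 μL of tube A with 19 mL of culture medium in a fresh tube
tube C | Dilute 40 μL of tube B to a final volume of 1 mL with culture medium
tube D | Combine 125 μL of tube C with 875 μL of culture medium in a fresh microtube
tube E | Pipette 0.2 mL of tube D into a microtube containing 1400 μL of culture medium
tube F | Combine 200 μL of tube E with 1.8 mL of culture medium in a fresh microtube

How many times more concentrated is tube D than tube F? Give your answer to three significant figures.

80.0

Step 1: 100 μL brought to 2000 μL → factor 2000/100 = 20
Step 2: 1000 μL + 19 mL = 20000 μL total → factor 20000/1000 = 20
Step 3: 40 μL brought to 1 mL → factor 1000/40 = 25
Step 4: 125 μL + 875 μL = 1000 μL total → factor 1000/125 = 8
Step 5: 0.2 mL + 1400 μL = 1.6 mL total → factor 1.6/0.2 = 8
Step 6: 200 μL + 1.8 mL = 2000 μL total → factor 2000/200 = 10
Dilution factor to tube D = 80000; to tube F = 6.4 × 10^6
[tube D]/[tube F] = (factor to tube F)/(factor to tube D) = 6.4 × 10^6/80000 = 80.0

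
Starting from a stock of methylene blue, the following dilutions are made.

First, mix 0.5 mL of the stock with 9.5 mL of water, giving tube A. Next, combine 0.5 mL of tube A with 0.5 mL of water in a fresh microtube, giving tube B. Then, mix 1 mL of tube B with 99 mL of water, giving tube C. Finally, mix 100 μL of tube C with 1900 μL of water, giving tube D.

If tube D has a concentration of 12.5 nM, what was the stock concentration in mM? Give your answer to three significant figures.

Step 1: 0.5 mL + 9.5 mL = 10 mL total → factor 10/0.5 = 20
Step 2: 0.5 mL + 0.5 mL = 1 mL total → factor 1/0.5 = 2
Step 3: 1 mL + 99 mL = 100 mL total → factor 100/1 = 100
Step 4: 100 μL + 1900 μL = 2000 μL total → factor 2000/100 = 20
Overall dilution factor = 20 × 2 × 100 × 20 = 80000
Stock = 12.5 nM × 80000 = 1.000 × 10^6 nM = 1.00 mM

1.00 mM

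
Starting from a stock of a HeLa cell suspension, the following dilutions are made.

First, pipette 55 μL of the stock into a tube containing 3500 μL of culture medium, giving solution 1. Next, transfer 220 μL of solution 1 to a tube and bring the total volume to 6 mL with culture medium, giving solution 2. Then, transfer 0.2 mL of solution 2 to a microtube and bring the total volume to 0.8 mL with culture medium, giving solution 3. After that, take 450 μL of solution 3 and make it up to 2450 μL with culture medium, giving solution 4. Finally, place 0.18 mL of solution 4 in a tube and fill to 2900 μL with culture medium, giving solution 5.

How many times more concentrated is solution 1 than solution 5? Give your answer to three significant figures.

9.57 × 10^3

Step 1: 55 μL + 3500 μL = 3555 μL total → factor 3555/55 = 64.636
Step 2: 220 μL brought to 6 mL → factor 6000/220 = 27.273
Step 3: 0.2 mL brought to 0.8 mL → factor 0.8/0.2 = 4
Step 4: 450 μL brought to 2450 μL → factor 2450/450 = 5.4444
Step 5: 0.18 mL brought to 2900 μL → factor 2.9/0.18 = 16.111
Dilution factor to solution 1 = 64.636; to solution 5 = 6.1851 × 10^5
[solution 1]/[solution 5] = (factor to solution 5)/(factor to solution 1) = 6.1851 × 10^5/64.636 = 9.57 × 10^3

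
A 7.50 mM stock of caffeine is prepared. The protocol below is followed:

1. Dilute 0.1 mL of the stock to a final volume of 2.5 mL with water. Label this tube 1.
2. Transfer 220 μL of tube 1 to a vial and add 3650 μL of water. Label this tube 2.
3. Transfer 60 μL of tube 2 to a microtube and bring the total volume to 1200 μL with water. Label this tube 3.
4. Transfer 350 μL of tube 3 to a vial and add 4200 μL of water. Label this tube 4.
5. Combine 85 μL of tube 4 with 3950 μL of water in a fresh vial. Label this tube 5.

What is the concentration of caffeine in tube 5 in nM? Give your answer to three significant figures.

Step 1: 0.1 mL brought to 2.5 mL → factor 2.5/0.1 = 25
Step 2: 220 μL + 3650 μL = 3870 μL total → factor 3870/220 = 17.591
Step 3: 60 μL brought to 1200 μL → factor 1200/60 = 20
Step 4: 350 μL + 4200 μL = 4550 μL total → factor 4550/350 = 13
Step 5: 85 μL + 3950 μL = 4035 μL total → factor 4035/85 = 47.471
Overall dilution factor = 25 × 17.591 × 20 × 13 × 47.471 = 5.4278 × 10^6
Final = 7.50 mM / 5.4278 × 10^6 = 1.382 × 10^-6 mM = 1.38 nM

1.38 nM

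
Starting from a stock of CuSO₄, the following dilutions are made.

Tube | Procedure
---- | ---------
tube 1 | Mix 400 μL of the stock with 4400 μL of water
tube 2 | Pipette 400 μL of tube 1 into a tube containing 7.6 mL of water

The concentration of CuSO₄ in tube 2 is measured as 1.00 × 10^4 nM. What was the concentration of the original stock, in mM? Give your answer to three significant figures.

Step 1: 400 μL + 4400 μL = 4800 μL total → factor 4800/400 = 12
Step 2: 400 μL + 7.6 mL = 8000 μL total → factor 8000/400 = 20
Overall dilution factor = 12 × 20 = 240
Stock = 1.00 × 10^4 nM × 240 = 2.400 × 10^6 nM = 2.40 mM

2.40 mM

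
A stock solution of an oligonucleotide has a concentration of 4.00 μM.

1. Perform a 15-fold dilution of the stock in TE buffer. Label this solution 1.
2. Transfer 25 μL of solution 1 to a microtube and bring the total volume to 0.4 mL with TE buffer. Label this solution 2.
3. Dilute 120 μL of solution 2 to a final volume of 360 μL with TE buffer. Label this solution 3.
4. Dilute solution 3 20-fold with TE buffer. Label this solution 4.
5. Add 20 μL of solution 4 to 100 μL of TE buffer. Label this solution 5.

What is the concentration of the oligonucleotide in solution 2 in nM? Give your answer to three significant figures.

Step 1: 15-fold → factor 15
Step 2: 25 μL brought to 0.4 mL → factor 400/25 = 16
Dilution factor through solution 2 = 15 × 16 = 240
[solution 2] = 4.00 μM / 240 = 0.01667 μM = 16.7 nM

16.7 nM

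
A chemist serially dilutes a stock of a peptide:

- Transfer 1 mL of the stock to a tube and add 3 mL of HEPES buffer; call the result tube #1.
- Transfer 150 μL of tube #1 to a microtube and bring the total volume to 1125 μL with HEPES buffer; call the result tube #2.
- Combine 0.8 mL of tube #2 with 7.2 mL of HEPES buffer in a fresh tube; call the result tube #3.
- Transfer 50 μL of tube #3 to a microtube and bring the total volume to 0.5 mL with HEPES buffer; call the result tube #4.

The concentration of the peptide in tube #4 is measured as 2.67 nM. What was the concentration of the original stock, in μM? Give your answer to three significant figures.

Step 1: 1 mL + 3 mL = 4 mL total → factor 4/1 = 4
Step 2: 150 μL brought to 1125 μL → factor 1125/150 = 7.5
Step 3: 0.8 mL + 7.2 mL = 8 mL total → factor 8/0.8 = 10
Step 4: 50 μL brought to 0.5 mL → factor 500/50 = 10
Overall dilution factor = 4 × 7.5 × 10 × 10 = 3000
Stock = 2.67 nM × 3000 = 8010 nM = 8.01 μM

8.01 μM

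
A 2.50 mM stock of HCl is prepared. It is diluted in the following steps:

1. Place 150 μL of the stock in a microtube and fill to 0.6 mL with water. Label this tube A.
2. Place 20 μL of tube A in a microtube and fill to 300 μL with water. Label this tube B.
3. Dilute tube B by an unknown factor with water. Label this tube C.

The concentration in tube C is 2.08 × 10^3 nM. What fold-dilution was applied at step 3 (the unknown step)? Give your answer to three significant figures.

Step 1: 150 μL brought to 0.6 mL → factor 600/150 = 4
Step 2: 20 μL brought to 300 μL → factor 300/20 = 15
Step 3: unknown factor x
Product of known-step factors = 60
Overall factor = 2.50 mM / (2.08 × 10^3 nM) = 1201.9
x = 1201.9 / 60 = 20.0

20.0-fold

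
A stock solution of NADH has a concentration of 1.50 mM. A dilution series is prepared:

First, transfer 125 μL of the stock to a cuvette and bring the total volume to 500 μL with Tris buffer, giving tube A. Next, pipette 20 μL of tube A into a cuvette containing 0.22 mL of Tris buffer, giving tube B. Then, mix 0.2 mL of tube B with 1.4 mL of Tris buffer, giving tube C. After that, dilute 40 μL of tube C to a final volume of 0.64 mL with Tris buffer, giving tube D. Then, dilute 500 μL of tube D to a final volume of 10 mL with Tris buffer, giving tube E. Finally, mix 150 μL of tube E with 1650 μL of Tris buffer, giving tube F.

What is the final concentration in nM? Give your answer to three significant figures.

1.02 nM

Step 1: 125 μL brought to 500 μL → factor 500/125 = 4
Step 2: 20 μL + 0.22 mL = 240 μL total → factor 240/20 = 12
Step 3: 0.2 mL + 1.4 mL = 1.6 mL total → factor 1.6/0.2 = 8
Step 4: 40 μL brought to 0.64 mL → factor 640/40 = 16
Step 5: 500 μL brought to 10 mL → factor 10000/500 = 20
Step 6: 150 μL + 1650 μL = 1800 μL total → factor 1800/150 = 12
Overall dilution factor = 4 × 12 × 8 × 16 × 20 × 12 = 1.4746 × 10^6
Final = 1.50 mM / 1.4746 × 10^6 = 1.017 × 10^-6 mM = 1.02 nM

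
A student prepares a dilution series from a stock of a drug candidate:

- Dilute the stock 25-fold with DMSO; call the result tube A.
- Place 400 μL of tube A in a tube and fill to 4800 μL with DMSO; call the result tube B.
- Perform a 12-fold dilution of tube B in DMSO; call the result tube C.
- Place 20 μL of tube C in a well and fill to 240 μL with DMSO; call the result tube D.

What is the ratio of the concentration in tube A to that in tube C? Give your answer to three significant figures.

144

Step 1: 25-fold → factor 25
Step 2: 400 μL brought to 4800 μL → factor 4800/400 = 12
Step 3: 12-fold → factor 12
Dilution factor to tube A = 25; to tube C = 3600
[tube A]/[tube C] = (factor to tube C)/(factor to tube A) = 3600/25 = 144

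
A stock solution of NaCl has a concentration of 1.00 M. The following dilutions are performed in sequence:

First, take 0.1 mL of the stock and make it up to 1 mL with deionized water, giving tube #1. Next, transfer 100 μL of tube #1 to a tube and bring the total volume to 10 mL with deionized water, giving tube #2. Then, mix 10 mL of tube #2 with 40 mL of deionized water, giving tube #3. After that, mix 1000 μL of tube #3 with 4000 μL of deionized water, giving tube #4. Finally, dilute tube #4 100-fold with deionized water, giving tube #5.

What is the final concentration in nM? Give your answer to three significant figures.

400 nM

Step 1: 0.1 mL brought to 1 mL → factor 1/0.1 = 10
Step 2: 100 μL brought to 10 mL → factor 10000/100 = 100
Step 3: 10 mL + 40 mL = 50 mL total → factor 50/10 = 5
Step 4: 1000 μL + 4000 μL = 5000 μL total → factor 5000/1000 = 5
Step 5: 100-fold → factor 100
Overall dilution factor = 10 × 100 × 5 × 5 × 100 = 2.5 × 10^6
Final = 1.00 M / 2.5 × 10^6 = 4.000 × 10^-7 M = 400 nM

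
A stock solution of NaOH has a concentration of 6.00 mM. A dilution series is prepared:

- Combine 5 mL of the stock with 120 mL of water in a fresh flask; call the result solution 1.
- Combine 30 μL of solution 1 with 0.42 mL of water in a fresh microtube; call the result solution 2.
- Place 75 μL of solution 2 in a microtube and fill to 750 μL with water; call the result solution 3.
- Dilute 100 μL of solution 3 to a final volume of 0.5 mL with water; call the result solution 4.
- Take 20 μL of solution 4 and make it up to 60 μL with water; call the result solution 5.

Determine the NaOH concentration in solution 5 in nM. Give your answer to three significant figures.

Step 1: 5 mL + 120 mL = 125 mL total → factor 125/5 = 25
Step 2: 30 μL + 0.42 mL = 450 μL total → factor 450/30 = 15
Step 3: 75 μL brought to 750 μL → factor 750/75 = 10
Step 4: 100 μL brought to 0.5 mL → factor 500/100 = 5
Step 5: 20 μL brought to 60 μL → factor 60/20 = 3
Overall dilution factor = 25 × 15 × 10 × 5 × 3 = 56250
Final = 6.00 mM / 56250 = 0.0001067 mM = 107 nM

107 nM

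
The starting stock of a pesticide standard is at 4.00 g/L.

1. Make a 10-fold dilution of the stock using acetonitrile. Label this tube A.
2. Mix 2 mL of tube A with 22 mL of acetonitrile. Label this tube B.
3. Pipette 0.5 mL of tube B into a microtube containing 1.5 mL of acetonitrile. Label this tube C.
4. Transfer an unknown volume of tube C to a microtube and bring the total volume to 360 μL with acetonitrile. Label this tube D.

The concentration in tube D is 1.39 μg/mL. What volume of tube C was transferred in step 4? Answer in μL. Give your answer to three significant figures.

Step 1: 10-fold → factor 10
Step 2: 2 mL + 22 mL = 24 mL total → factor 24/2 = 12
Step 3: 0.5 mL + 1.5 mL = 2 mL total → factor 2/0.5 = 4
Step 4: v brought to 360 μL → factor = 360 μL/v
Product of known-step factors = 480
Overall factor = 4.00 g/L / (1.39 μg/mL) = 2877.7
Step-4 factor = 2877.7 / 480 = 5.9952
v = 360 μL / 5.9952 = 60.0 μL

60.0 μL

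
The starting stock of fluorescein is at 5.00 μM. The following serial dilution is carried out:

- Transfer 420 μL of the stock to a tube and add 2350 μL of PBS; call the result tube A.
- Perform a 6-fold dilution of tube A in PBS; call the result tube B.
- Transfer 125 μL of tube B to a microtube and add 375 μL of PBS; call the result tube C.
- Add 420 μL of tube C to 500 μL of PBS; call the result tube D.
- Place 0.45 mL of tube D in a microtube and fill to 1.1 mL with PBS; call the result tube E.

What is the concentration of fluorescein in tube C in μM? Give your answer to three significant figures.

Step 1: 420 μL + 2350 μL = 2770 μL total → factor 2770/420 = 6.5952
Step 2: 6-fold → factor 6
Step 3: 125 μL + 375 μL = 500 μL total → factor 500/125 = 4
Dilution factor through tube C = 6.5952 × 6 × 4 = 158.29
[tube C] = 5.00 μM / 158.29 = 0.0316 μM

0.0316 μM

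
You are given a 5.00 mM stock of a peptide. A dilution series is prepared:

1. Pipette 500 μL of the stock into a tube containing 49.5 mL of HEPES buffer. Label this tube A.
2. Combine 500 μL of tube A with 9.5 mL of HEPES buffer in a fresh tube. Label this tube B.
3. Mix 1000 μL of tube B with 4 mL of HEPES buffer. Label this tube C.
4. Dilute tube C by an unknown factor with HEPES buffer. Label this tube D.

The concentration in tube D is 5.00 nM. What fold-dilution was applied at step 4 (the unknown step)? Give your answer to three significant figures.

Step 1: 500 μL + 49.5 mL = 50000 μL total → factor 50000/500 = 100
Step 2: 500 μL + 9.5 mL = 10000 μL total → factor 10000/500 = 20
Step 3: 1000 μL + 4 mL = 5000 μL total → factor 5000/1000 = 5
Step 4: unknown factor x
Product of known-step factors = 10000
Overall factor = 5.00 mM / (5.00 nM) = 1 × 10^6
x = 1 × 10^6 / 10000 = 100

100-fold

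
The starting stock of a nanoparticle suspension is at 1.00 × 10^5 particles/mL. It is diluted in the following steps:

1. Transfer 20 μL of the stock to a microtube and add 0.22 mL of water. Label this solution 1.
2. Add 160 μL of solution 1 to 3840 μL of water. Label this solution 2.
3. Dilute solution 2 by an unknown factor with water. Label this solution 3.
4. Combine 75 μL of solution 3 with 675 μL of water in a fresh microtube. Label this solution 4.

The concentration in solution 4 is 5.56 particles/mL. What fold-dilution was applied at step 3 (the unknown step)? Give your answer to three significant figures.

Step 1: 20 μL + 0.22 mL = 240 μL total → factor 240/20 = 12
Step 2: 160 μL + 3840 μL = 4000 μL total → factor 4000/160 = 25
Step 3: unknown factor x
Step 4: 75 μL + 675 μL = 750 μL total → factor 750/75 = 10
Product of known-step factors = 3000
Overall factor = 1.00 × 10^5 particles/mL / (5.56 particles/mL) = 17986
x = 17986 / 3000 = 6.00

6.00-fold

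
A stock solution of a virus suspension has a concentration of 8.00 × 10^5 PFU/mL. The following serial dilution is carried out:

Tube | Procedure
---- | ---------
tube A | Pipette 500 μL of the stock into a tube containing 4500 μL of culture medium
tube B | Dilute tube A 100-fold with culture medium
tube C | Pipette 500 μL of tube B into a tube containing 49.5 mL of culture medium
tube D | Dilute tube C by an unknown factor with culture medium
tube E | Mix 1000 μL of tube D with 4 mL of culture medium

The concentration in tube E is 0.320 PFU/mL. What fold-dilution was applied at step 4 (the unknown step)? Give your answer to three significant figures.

5.00-fold

Step 1: 500 μL + 4500 μL = 5000 μL total → factor 5000/500 = 10
Step 2: 100-fold → factor 100
Step 3: 500 μL + 49.5 mL = 50000 μL total → factor 50000/500 = 100
Step 4: unknown factor x
Step 5: 1000 μL + 4 mL = 5000 μL total → factor 5000/1000 = 5
Product of known-step factors = 5 × 10^5
Overall factor = 8.00 × 10^5 PFU/mL / (0.320 PFU/mL) = 2.5 × 10^6
x = 2.5 × 10^6 / 5 × 10^5 = 5.00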